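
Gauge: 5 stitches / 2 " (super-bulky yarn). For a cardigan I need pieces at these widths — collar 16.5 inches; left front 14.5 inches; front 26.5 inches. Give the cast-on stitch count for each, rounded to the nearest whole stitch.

collar 41; left front 36; front 66.

Rate = 5/2 = 2.5 sts per in.
collar: 16.5 × 2.5 = 41.25 → 41.
left front: 14.5 × 2.5 = 36.25 → 36.
front: 26.5 × 2.5 = 66.25 → 66.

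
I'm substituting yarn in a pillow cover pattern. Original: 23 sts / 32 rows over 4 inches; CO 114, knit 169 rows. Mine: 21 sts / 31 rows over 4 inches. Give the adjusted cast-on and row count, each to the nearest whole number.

Cast on 104 stitches; work 164 rows.

Stitches: 114 × 21/23 = 104.09 → 104.
Rows: 169 × 31/32 = 163.72 → 164.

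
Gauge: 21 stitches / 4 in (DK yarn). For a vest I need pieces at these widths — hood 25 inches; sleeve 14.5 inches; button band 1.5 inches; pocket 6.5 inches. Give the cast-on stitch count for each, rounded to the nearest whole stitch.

hood 131; sleeve 76; button band 8; pocket 34.

Rate = 21/4 = 5.25 sts per in.
hood: 25 × 5.25 = 131.25 → 131.
sleeve: 14.5 × 5.25 = 76.12 → 76.
button band: 1.5 × 5.25 = 7.88 → 8.
pocket: 6.5 × 5.25 = 34.12 → 34.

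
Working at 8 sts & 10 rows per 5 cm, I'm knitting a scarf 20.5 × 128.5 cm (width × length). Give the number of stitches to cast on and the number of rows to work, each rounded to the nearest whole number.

Cast on 33 stitches and work 257 rows.

Stitch gauge = 8/5 = 1.6 sts/cm; 20.5 × 1.6 = 32.80 → 33 sts.
Row gauge = 10/5 = 2 rows/cm; 128.5 × 2 = 257.00 → 257 rows.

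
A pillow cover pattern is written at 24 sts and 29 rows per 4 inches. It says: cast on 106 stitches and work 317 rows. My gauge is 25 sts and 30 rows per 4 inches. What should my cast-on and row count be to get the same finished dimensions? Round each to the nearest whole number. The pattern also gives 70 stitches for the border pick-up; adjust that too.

Stitches: 106 × 25/24 = 110.42 → 110.
Rows: 317 × 30/29 = 327.93 → 328.
border pick-up: 70 × 25/24 = 72.92 → 73.

Cast on 110 stitches; work 328 rows; border pick-up 73 stitches.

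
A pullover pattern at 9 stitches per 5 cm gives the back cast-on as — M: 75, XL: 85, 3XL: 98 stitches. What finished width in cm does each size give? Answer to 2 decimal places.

9/5 = 1.8 sts per cm.
M: 75 / 1.8 = 41.667 → 41.67 cm.
XL: 85 / 1.8 = 47.222 → 47.22 cm.
3XL: 98 / 1.8 = 54.444 → 54.44 cm.

M 41.67 cm; XL 47.22 cm; 3XL 54.44 cm.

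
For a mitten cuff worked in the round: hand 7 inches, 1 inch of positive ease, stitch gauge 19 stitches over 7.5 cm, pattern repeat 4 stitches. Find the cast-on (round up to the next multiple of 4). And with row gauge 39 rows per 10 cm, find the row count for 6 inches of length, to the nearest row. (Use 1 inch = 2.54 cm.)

Cast on 52 stitches; work 59 rows.

Finished = 7 + 1 = 8 inches.
8 inches × 2.54 = 20.32 cm.
19/7.5 = 2.533 sts per cm; 20.32 × 2.533 = 51.48 sts.
Next multiple of 4 → 52.
6 inches = 15.24 cm; × 3.9 = 59.44 → 59 rows.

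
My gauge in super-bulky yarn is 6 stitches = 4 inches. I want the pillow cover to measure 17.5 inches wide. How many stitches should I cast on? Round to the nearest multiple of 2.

CO 26 sts.

6 stitches / 4 in = 1.5 stitches per inch.
17.5 × 1.5 = 26.25 stitches.
Round to nearest multiple of 2 → 26.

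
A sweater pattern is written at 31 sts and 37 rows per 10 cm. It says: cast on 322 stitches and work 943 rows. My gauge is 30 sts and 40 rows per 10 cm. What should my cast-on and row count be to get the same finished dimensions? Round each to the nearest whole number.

Stitches: 322 × 30/31 = 311.61 → 312.
Rows: 943 × 40/37 = 1019.46 → 1019.

Cast on 312 stitches; work 1019 rows.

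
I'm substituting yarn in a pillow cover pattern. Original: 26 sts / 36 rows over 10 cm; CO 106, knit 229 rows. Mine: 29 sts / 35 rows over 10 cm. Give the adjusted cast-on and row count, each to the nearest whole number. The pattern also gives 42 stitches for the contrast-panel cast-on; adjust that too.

Stitches: 106 × 29/26 = 118.23 → 118.
Rows: 229 × 35/36 = 222.64 → 223.
contrast-panel cast-on: 42 × 29/26 = 46.85 → 47.

Cast on 118 stitches; work 223 rows; contrast-panel cast-on 47 stitches.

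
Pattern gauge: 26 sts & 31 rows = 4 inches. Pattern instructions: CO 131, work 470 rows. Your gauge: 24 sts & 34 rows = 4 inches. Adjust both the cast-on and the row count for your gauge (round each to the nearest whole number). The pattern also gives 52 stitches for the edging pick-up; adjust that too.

Cast on 121 stitches; work 515 rows; edging pick-up 48 stitches.

Stitches: 131 × 24/26 = 120.92 → 121.
Rows: 470 × 34/31 = 515.48 → 515.
edging pick-up: 52 × 24/26 = 48.00 → 48.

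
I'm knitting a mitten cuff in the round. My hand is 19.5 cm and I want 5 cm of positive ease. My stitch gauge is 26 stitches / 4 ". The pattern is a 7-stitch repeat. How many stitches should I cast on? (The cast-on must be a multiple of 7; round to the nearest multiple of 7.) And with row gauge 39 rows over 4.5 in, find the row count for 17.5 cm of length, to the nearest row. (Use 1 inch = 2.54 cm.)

Finished = 19.5 + 5 = 24.5 cm.
24.5 cm × 1/2.54 = 9.65 inches.
26/4 = 6.5 sts per in; 9.65 × 6.5 = 62.70 sts.
Nearest multiple of 7 → 63.
17.5 cm = 6.89 inches; × 8.667 = 59.71 → 60 rows.

Cast on 63 stitches; work 60 rows.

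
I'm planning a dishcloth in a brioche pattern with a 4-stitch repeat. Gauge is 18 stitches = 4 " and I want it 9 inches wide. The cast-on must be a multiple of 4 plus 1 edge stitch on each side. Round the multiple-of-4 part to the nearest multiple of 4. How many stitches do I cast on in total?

CO 42 sts.

18 / 4 = 4.5 sts per inch.
9 × 4.5 = 40.50 sts.
Less 2 edge sts → 38.50 for the repeat.
Nearest multiple of 4: 40.
Add back 2 edge sts → 42.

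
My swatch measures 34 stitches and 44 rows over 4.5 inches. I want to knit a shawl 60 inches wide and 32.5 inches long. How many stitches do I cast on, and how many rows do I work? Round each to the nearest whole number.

Cast on 453 stitches and work 318 rows.

Stitch gauge = 34/4.5 = 7.556 sts/in; 60 × 7.556 = 453.33 → 453 sts.
Row gauge = 44/4.5 = 9.778 rows/in; 32.5 × 9.778 = 317.78 → 318 rows.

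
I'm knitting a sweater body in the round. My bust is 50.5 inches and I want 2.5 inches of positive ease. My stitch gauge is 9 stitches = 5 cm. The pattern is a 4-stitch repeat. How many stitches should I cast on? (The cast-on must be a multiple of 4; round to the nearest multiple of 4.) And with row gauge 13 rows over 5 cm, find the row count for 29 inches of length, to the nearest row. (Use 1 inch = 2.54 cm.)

Finished = 50.5 + 2.5 = 53 inches.
53 inches × 2.54 = 134.62 cm.
9/5 = 1.8 sts per cm; 134.62 × 1.8 = 242.32 sts.
Nearest multiple of 4 → 244.
29 inches = 73.66 cm; × 2.6 = 191.52 → 192 rows.

Cast on 244 stitches; work 192 rows.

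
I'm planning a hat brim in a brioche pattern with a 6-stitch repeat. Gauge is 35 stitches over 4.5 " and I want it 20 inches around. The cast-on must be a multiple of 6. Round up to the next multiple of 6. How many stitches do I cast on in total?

CO 156 sts.

35 / 4.5 = 7.778 sts per inch.
20 × 7.778 = 155.56 sts.
Next multiple of 6: 156.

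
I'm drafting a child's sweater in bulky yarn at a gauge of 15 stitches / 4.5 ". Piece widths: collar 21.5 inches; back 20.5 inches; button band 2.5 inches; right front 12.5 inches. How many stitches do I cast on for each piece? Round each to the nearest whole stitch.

Rate = 15/4.5 = 3.333 sts per in.
collar: 21.5 × 3.333 = 71.67 → 72.
back: 20.5 × 3.333 = 68.33 → 68.
button band: 2.5 × 3.333 = 8.33 → 8.
right front: 12.5 × 3.333 = 41.67 → 42.

collar 72; back 68; button band 8; right front 42.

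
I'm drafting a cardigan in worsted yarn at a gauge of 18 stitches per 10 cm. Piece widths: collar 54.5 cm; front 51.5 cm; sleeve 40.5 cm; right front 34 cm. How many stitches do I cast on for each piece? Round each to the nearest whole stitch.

collar 98; front 93; sleeve 73; right front 61.

Rate = 18/10 = 1.8 sts per cm.
collar: 54.5 × 1.8 = 98.10 → 98.
front: 51.5 × 1.8 = 92.70 → 93.
sleeve: 40.5 × 1.8 = 72.90 → 73.
right front: 34 × 1.8 = 61.20 → 61.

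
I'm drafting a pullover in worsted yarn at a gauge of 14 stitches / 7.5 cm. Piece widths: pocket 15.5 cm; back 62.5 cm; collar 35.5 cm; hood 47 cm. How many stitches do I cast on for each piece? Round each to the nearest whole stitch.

Rate = 14/7.5 = 1.867 sts per cm.
pocket: 15.5 × 1.867 = 28.93 → 29.
back: 62.5 × 1.867 = 116.67 → 117.
collar: 35.5 × 1.867 = 66.27 → 66.
hood: 47 × 1.867 = 87.73 → 88.

pocket 29; back 117; collar 66; hood 88.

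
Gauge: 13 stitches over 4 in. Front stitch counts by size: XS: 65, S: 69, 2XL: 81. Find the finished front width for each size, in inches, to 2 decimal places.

13/4 = 3.25 sts per in.
XS: 65 / 3.25 = 20.000 → 20.00 in.
S: 69 / 3.25 = 21.231 → 21.23 in.
2XL: 81 / 3.25 = 24.923 → 24.92 in.

XS 20.00 inches; S 21.23 inches; 2XL 24.92 inches.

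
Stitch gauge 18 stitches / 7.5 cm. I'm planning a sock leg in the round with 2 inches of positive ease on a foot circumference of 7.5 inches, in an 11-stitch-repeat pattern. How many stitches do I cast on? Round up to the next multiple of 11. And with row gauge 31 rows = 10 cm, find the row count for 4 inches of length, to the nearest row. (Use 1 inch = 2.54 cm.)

Finished = 7.5 + 2 = 9.5 inches.
9.5 inches × 2.54 = 24.13 cm.
18/7.5 = 2.4 sts per cm; 24.13 × 2.4 = 57.91 sts.
Next multiple of 11 → 66.
4 inches = 10.16 cm; × 3.1 = 31.50 → 31 rows.

Cast on 66 stitches; work 31 rows.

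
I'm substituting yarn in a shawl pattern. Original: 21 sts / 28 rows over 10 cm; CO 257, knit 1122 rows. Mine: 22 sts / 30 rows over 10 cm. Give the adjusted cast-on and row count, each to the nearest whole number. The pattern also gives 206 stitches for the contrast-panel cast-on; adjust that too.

Stitches: 257 × 22/21 = 269.24 → 269.
Rows: 1122 × 30/28 = 1202.14 → 1202.
contrast-panel cast-on: 206 × 22/21 = 215.81 → 216.

Cast on 269 stitches; work 1202 rows; contrast-panel cast-on 216 stitches.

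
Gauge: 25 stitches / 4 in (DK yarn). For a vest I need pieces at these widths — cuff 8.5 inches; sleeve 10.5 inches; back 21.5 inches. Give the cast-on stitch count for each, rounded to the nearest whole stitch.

cuff 53; sleeve 66; back 134.

Rate = 25/4 = 6.25 sts per in.
cuff: 8.5 × 6.25 = 53.12 → 53.
sleeve: 10.5 × 6.25 = 65.62 → 66.
back: 21.5 × 6.25 = 134.38 → 134.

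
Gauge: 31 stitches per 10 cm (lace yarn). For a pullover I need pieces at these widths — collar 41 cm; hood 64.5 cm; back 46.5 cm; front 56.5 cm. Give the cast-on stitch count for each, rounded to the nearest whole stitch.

Rate = 31/10 = 3.1 sts per cm.
collar: 41 × 3.1 = 127.10 → 127.
hood: 64.5 × 3.1 = 199.95 → 200.
back: 46.5 × 3.1 = 144.15 → 144.
front: 56.5 × 3.1 = 175.15 → 175.

collar 127; hood 200; back 144; front 175.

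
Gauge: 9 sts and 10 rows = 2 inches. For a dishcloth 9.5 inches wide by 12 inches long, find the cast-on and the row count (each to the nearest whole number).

Stitch gauge = 9/2 = 4.5 sts/in; 9.5 × 4.5 = 42.75 → 43 sts.
Row gauge = 10/2 = 5 rows/in; 12 × 5 = 60.00 → 60 rows.

Cast on 43 stitches and work 60 rows.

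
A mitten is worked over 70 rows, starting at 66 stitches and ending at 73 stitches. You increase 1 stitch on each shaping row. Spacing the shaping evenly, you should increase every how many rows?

Stitches to add: |73 − 66| = 7.
Shaping rows needed: 7 / 1 = 7.
70 rows / 7 = every 10 rows.

Increase every 10th row.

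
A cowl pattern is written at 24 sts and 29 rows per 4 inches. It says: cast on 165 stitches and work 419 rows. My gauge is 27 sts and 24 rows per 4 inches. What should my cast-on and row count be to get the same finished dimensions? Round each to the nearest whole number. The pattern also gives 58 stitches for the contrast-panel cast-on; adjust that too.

Cast on 186 stitches; work 347 rows; contrast-panel cast-on 65 stitches.

Stitches: 165 × 27/24 = 185.62 → 186.
Rows: 419 × 24/29 = 346.76 → 347.
contrast-panel cast-on: 58 × 27/24 = 65.25 → 65.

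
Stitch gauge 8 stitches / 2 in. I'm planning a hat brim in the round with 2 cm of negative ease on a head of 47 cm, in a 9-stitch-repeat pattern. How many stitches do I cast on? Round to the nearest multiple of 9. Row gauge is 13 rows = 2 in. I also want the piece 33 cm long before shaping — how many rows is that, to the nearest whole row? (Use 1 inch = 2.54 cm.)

Cast on 72 stitches; work 84 rows.

Finished = 47 − 2 = 45 cm.
45 cm × 1/2.54 = 17.72 inches.
8/2 = 4 sts per in; 17.72 × 4 = 70.87 sts.
Nearest multiple of 9 → 72.
33 cm = 12.99 inches; × 6.5 = 84.45 → 84 rows.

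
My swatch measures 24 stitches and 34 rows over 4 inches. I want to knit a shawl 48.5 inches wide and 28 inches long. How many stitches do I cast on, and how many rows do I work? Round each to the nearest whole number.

Stitch gauge = 24/4 = 6 sts/in; 48.5 × 6 = 291.00 → 291 sts.
Row gauge = 34/4 = 8.5 rows/in; 28 × 8.5 = 238.00 → 238 rows.

Cast on 291 stitches and work 238 rows.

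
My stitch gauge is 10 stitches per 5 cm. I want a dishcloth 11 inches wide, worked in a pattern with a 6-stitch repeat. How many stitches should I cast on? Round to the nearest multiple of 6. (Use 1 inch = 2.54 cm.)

54 stitches.

11 in = 11 × 2.54 = 27.94 cm.
10 / 5 = 2 sts/cm.
27.94 × 2 = 55.88 sts.
→ 54.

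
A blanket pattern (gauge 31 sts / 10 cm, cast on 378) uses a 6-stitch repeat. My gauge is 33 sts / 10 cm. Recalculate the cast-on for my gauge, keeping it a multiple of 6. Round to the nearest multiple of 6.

402 stitches.

378 × 33 / 31 = 402.39.
Nearest multiple of 6: 402.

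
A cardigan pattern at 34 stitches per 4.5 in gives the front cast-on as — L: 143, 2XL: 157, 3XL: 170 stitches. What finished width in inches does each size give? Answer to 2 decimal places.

34/4.5 = 7.556 sts per in.
L: 143 / 7.556 = 18.926 → 18.93 in.
2XL: 157 / 7.556 = 20.779 → 20.78 in.
3XL: 170 / 7.556 = 22.500 → 22.50 in.

L 18.93 inches; 2XL 20.78 inches; 3XL 22.50 inches.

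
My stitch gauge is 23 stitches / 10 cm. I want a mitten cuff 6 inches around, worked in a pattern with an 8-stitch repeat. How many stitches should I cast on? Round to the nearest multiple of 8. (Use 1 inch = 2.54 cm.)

6 in = 6 × 2.54 = 15.24 cm.
23 / 10 = 2.3 sts/cm.
15.24 × 2.3 = 35.05 sts.
→ 32.

CO 32 sts.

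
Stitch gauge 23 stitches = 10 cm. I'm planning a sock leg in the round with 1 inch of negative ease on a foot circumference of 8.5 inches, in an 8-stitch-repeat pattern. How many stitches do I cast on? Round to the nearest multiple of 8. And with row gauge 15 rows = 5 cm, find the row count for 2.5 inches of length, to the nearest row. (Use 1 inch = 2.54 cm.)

Cast on 40 stitches; work 19 rows.

Finished = 8.5 − 1 = 7.5 inches.
7.5 inches × 2.54 = 19.05 cm.
23/10 = 2.3 sts per cm; 19.05 × 2.3 = 43.81 sts.
Nearest multiple of 8 → 40.
2.5 inches = 6.35 cm; × 3 = 19.05 → 19 rows.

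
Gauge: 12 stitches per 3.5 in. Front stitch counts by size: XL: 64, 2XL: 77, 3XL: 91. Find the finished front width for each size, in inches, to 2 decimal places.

XL 18.67 inches; 2XL 22.46 inches; 3XL 26.54 inches.

12/3.5 = 3.429 sts per in.
XL: 64 / 3.429 = 18.667 → 18.67 in.
2XL: 77 / 3.429 = 22.458 → 22.46 in.
3XL: 91 / 3.429 = 26.542 → 26.54 in.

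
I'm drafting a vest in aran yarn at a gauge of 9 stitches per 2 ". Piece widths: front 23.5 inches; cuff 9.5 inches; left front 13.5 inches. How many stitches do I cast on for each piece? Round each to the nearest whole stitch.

Rate = 9/2 = 4.5 sts per in.
front: 23.5 × 4.5 = 105.75 → 106.
cuff: 9.5 × 4.5 = 42.75 → 43.
left front: 13.5 × 4.5 = 60.75 → 61.

front 106; cuff 43; left front 61.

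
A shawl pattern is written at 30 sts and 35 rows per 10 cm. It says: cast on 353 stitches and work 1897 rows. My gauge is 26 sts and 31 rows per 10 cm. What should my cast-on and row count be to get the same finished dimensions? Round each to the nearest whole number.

Stitches: 353 × 26/30 = 305.93 → 306.
Rows: 1897 × 31/35 = 1680.20 → 1680.

Cast on 306 stitches; work 1680 rows.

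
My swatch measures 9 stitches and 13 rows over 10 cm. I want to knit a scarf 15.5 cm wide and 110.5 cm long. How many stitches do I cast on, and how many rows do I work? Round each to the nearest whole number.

Cast on 14 stitches and work 144 rows.

Stitch gauge = 9/10 = 0.9 sts/cm; 15.5 × 0.9 = 13.95 → 14 sts.
Row gauge = 13/10 = 1.3 rows/cm; 110.5 × 1.3 = 143.65 → 144 rows.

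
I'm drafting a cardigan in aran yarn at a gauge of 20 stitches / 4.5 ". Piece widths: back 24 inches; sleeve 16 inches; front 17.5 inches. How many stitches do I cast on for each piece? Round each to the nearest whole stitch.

Rate = 20/4.5 = 4.444 sts per in.
back: 24 × 4.444 = 106.67 → 107.
sleeve: 16 × 4.444 = 71.11 → 71.
front: 17.5 × 4.444 = 77.78 → 78.

back 107; sleeve 71; front 78.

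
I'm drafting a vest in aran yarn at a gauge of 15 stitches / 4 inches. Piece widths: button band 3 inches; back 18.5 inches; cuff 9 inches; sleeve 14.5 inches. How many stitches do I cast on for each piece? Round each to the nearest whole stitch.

Rate = 15/4 = 3.75 sts per in.
button band: 3 × 3.75 = 11.25 → 11.
back: 18.5 × 3.75 = 69.38 → 69.
cuff: 9 × 3.75 = 33.75 → 34.
sleeve: 14.5 × 3.75 = 54.38 → 54.

button band 11; back 69; cuff 34; sleeve 54.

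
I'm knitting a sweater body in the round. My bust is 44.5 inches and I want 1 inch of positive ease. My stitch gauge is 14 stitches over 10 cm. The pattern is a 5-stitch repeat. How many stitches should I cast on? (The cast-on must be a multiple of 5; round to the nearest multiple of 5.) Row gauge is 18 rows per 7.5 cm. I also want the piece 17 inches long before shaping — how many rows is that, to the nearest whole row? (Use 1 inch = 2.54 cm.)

Finished = 44.5 + 1 = 45.5 inches.
45.5 inches × 2.54 = 115.57 cm.
14/10 = 1.4 sts per cm; 115.57 × 1.4 = 161.80 sts.
Nearest multiple of 5 → 160.
17 inches = 43.18 cm; × 2.4 = 103.63 → 104 rows.

Cast on 160 stitches; work 104 rows.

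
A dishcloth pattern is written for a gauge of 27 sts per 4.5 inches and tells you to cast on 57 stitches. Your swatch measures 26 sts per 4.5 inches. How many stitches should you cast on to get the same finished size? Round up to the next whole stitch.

Scale factor = 26 / 27 = 0.963.
57 × 26 / 27 = 54.89 sts.
→ 55 sts.

CO 55 sts.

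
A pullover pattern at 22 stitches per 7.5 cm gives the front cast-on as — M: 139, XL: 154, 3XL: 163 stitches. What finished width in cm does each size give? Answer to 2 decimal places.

M 47.39 cm; XL 52.50 cm; 3XL 55.57 cm.

22/7.5 = 2.933 sts per cm.
M: 139 / 2.933 = 47.386 → 47.39 cm.
XL: 154 / 2.933 = 52.500 → 52.50 cm.
3XL: 163 / 2.933 = 55.568 → 55.57 cm.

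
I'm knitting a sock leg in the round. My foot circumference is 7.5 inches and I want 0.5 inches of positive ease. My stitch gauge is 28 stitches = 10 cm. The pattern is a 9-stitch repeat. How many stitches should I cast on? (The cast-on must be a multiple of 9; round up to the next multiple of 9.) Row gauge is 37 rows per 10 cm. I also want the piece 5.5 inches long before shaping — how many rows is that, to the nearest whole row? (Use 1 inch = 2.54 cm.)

Finished = 7.5 + 0.5 = 8 inches.
8 inches × 2.54 = 20.32 cm.
28/10 = 2.8 sts per cm; 20.32 × 2.8 = 56.90 sts.
Next multiple of 9 → 63.
5.5 inches = 13.97 cm; × 3.7 = 51.69 → 52 rows.

Cast on 63 stitches; work 52 rows.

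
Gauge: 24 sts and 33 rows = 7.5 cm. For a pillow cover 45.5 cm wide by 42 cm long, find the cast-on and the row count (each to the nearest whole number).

Stitch gauge = 24/7.5 = 3.2 sts/cm; 45.5 × 3.2 = 145.60 → 146 sts.
Row gauge = 33/7.5 = 4.4 rows/cm; 42 × 4.4 = 184.80 → 185 rows.

Cast on 146 stitches and work 185 rows.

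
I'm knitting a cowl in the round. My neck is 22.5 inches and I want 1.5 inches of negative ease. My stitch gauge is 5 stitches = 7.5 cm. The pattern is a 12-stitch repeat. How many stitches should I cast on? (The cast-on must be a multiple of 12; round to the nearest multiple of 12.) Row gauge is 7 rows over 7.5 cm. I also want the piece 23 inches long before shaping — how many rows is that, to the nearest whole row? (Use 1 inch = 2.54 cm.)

Finished = 22.5 − 1.5 = 21 inches.
21 inches × 2.54 = 53.34 cm.
5/7.5 = 0.667 sts per cm; 53.34 × 0.667 = 35.56 sts.
Nearest multiple of 12 → 36.
23 inches = 58.42 cm; × 0.933 = 54.53 → 55 rows.

Cast on 36 stitches; work 55 rows.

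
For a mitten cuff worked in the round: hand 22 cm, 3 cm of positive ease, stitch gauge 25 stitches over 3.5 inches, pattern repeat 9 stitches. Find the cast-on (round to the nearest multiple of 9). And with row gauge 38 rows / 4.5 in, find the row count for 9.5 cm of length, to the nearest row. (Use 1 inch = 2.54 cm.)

Finished = 22 + 3 = 25 cm.
25 cm × 1/2.54 = 9.84 inches.
25/3.5 = 7.143 sts per in; 9.84 × 7.143 = 70.30 sts.
Nearest multiple of 9 → 72.
9.5 cm = 3.74 inches; × 8.444 = 31.58 → 32 rows.

Cast on 72 stitches; work 32 rows.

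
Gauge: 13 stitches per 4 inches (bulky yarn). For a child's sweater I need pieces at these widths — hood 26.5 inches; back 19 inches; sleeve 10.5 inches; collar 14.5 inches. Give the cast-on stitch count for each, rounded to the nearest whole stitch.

Rate = 13/4 = 3.25 sts per in.
hood: 26.5 × 3.25 = 86.12 → 86.
back: 19 × 3.25 = 61.75 → 62.
sleeve: 10.5 × 3.25 = 34.12 → 34.
collar: 14.5 × 3.25 = 47.12 → 47.

hood 86; back 62; sleeve 34; collar 47.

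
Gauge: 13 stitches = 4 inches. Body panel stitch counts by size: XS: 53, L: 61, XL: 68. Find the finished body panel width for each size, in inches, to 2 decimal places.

XS 16.31 inches; L 18.77 inches; XL 20.92 inches.

13/4 = 3.25 sts per in.
XS: 53 / 3.25 = 16.308 → 16.31 in.
L: 61 / 3.25 = 18.769 → 18.77 in.
XL: 68 / 3.25 = 20.923 → 20.92 in.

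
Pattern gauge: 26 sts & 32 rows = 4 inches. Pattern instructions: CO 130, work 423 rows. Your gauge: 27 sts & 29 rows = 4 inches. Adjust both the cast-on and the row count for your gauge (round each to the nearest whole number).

Cast on 135 stitches; work 383 rows.

Stitches: 130 × 27/26 = 135.00 → 135.
Rows: 423 × 29/32 = 383.34 → 383.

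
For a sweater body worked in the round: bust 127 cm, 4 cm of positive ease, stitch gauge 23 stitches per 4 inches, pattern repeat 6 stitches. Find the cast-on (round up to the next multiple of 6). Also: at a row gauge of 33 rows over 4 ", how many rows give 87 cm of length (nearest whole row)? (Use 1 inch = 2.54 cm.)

Finished = 127 + 4 = 131 cm.
131 cm × 1/2.54 = 51.57 inches.
23/4 = 5.75 sts per in; 51.57 × 5.75 = 296.56 sts.
Next multiple of 6 → 300.
87 cm = 34.25 inches; × 8.25 = 282.58 → 283 rows.

Cast on 300 stitches; work 283 rows.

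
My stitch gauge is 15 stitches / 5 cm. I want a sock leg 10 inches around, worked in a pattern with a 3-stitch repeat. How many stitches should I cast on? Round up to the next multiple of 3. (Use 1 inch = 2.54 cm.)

Cast on 78 stitches.

10 in = 10 × 2.54 = 25.40 cm.
15 / 5 = 3 sts/cm.
25.40 × 3 = 76.20 sts.
→ 78.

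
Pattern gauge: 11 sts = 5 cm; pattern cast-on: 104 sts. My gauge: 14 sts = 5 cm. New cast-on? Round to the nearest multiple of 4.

Cast on 132 stitches.

Scale factor = 14 / 11 = 1.273.
104 × 14 / 11 = 132.36 sts.
→ 132 sts.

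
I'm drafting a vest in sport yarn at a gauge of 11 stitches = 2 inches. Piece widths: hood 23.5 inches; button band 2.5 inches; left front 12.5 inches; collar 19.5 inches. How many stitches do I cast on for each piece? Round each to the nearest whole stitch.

hood 129; button band 14; left front 69; collar 107.

Rate = 11/2 = 5.5 sts per in.
hood: 23.5 × 5.5 = 129.25 → 129.
button band: 2.5 × 5.5 = 13.75 → 14.
left front: 12.5 × 5.5 = 68.75 → 69.
collar: 19.5 × 5.5 = 107.25 → 107.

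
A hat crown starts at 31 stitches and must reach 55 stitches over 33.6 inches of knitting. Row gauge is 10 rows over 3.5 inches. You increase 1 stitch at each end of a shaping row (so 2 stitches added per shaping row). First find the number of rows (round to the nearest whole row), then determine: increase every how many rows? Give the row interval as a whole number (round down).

Increase every 8th row.

Rows = 33.6 × 2.857 = 96.0 → 96 rows.
Stitches to add: 24 → 12 shaping rows (at 2 st each).
96 / 12 = 8.00 → every 8 rows.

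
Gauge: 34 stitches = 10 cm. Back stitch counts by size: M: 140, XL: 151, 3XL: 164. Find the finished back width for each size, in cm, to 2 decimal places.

34/10 = 3.4 sts per cm.
M: 140 / 3.4 = 41.176 → 41.18 cm.
XL: 151 / 3.4 = 44.412 → 44.41 cm.
3XL: 164 / 3.4 = 48.235 → 48.24 cm.

M 41.18 cm; XL 44.41 cm; 3XL 48.24 cm.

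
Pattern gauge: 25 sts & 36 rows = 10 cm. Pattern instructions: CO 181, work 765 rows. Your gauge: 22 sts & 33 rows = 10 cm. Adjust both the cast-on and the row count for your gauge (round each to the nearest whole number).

Stitches: 181 × 22/25 = 159.28 → 159.
Rows: 765 × 33/36 = 701.25 → 701.

Cast on 159 stitches; work 701 rows.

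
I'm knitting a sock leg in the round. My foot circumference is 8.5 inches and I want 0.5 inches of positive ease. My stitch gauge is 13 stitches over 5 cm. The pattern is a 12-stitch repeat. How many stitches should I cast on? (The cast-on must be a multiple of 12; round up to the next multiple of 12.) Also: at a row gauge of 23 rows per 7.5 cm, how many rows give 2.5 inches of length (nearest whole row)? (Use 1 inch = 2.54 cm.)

Cast on 60 stitches; work 19 rows.

Finished = 8.5 + 0.5 = 9 inches.
9 inches × 2.54 = 22.86 cm.
13/5 = 2.6 sts per cm; 22.86 × 2.6 = 59.44 sts.
Next multiple of 12 → 60.
2.5 inches = 6.35 cm; × 3.067 = 19.47 → 19 rows.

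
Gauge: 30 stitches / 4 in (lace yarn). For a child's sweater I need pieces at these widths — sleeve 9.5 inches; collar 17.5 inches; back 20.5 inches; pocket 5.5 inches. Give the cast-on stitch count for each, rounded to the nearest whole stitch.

Rate = 30/4 = 7.5 sts per in.
sleeve: 9.5 × 7.5 = 71.25 → 71.
collar: 17.5 × 7.5 = 131.25 → 131.
back: 20.5 × 7.5 = 153.75 → 154.
pocket: 5.5 × 7.5 = 41.25 → 41.

sleeve 71; collar 131; back 154; pocket 41.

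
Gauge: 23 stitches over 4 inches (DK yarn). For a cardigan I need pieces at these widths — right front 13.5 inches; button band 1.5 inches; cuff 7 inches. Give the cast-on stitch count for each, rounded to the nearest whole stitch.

Rate = 23/4 = 5.75 sts per in.
right front: 13.5 × 5.75 = 77.62 → 78.
button band: 1.5 × 5.75 = 8.62 → 9.
cuff: 7 × 5.75 = 40.25 → 40.

right front 78; button band 9; cuff 40.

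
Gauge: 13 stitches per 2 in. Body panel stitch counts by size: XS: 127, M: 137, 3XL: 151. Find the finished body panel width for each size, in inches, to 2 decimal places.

13/2 = 6.5 sts per in.
XS: 127 / 6.5 = 19.538 → 19.54 in.
M: 137 / 6.5 = 21.077 → 21.08 in.
3XL: 151 / 6.5 = 23.231 → 23.23 in.

XS 19.54 inches; M 21.08 inches; 3XL 23.23 inches.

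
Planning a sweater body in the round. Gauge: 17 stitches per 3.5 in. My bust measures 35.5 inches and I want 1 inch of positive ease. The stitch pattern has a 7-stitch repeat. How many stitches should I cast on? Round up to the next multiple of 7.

CO 182 sts.

Finished = 35.5 + 1 = 36.5 inches.
17 / 3.5 = 4.857 sts/in.
36.5 × 4.857 = 177.29 sts.
Next multiple of 7: 182.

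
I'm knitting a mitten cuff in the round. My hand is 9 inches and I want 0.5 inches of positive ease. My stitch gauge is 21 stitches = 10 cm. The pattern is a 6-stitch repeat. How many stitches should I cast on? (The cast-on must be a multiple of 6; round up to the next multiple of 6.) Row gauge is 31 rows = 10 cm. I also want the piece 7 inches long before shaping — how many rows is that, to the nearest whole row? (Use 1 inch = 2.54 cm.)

Finished = 9 + 0.5 = 9.5 inches.
9.5 inches × 2.54 = 24.13 cm.
21/10 = 2.1 sts per cm; 24.13 × 2.1 = 50.67 sts.
Next multiple of 6 → 54.
7 inches = 17.78 cm; × 3.1 = 55.12 → 55 rows.

Cast on 54 stitches; work 55 rows.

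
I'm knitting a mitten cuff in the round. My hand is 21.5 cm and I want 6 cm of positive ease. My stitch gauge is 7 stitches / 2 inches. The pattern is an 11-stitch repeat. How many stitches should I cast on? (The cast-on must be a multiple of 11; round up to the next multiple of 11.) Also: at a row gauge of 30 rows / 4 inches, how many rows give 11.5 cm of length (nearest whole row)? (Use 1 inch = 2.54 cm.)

Finished = 21.5 + 6 = 27.5 cm.
27.5 cm × 1/2.54 = 10.83 inches.
7/2 = 3.5 sts per in; 10.83 × 3.5 = 37.89 sts.
Next multiple of 11 → 44.
11.5 cm = 4.53 inches; × 7.5 = 33.96 → 34 rows.

Cast on 44 stitches; work 34 rows.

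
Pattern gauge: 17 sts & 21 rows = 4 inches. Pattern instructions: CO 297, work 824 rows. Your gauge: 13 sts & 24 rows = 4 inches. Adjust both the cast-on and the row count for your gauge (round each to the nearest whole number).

Stitches: 297 × 13/17 = 227.12 → 227.
Rows: 824 × 24/21 = 941.71 → 942.

Cast on 227 stitches; work 942 rows.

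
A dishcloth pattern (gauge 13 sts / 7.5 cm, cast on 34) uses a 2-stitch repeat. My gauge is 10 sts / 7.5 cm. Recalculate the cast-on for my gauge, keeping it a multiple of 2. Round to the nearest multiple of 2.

Cast on 26 stitches.

34 × 10 / 13 = 26.15.
Nearest multiple of 2: 26.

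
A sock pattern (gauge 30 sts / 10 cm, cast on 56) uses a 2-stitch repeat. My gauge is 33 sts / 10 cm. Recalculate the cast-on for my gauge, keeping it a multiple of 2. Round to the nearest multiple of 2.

56 × 33 / 30 = 61.60.
Nearest multiple of 2: 62.

62 stitches.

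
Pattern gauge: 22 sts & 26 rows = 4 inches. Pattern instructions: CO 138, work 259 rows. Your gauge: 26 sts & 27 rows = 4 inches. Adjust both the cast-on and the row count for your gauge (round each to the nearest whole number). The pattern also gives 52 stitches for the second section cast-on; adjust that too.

Stitches: 138 × 26/22 = 163.09 → 163.
Rows: 259 × 27/26 = 268.96 → 269.
second section cast-on: 52 × 26/22 = 61.45 → 61.

Cast on 163 stitches; work 269 rows; second section cast-on 61 stitches.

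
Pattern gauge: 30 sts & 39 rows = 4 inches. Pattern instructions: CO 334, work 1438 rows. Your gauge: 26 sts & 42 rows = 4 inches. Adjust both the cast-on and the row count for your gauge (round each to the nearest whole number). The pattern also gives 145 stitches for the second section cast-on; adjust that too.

Cast on 289 stitches; work 1549 rows; second section cast-on 126 stitches.

Stitches: 334 × 26/30 = 289.47 → 289.
Rows: 1438 × 42/39 = 1548.62 → 1549.
second section cast-on: 145 × 26/30 = 125.67 → 126.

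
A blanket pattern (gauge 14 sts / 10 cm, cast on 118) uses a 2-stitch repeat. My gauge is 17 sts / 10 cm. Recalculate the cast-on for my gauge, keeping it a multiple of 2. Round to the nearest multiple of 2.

144 stitches.

118 × 17 / 14 = 143.29.
Nearest multiple of 2: 144.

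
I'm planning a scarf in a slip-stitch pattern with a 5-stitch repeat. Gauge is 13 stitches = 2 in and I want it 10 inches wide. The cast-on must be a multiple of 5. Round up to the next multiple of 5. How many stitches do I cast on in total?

CO 65 sts.

13 / 2 = 6.5 sts per inch.
10 × 6.5 = 65.00 sts.
Next multiple of 5: 65.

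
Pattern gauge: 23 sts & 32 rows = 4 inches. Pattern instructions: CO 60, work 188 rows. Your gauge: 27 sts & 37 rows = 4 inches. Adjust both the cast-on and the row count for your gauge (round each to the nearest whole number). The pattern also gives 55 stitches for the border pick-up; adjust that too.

Stitches: 60 × 27/23 = 70.43 → 70.
Rows: 188 × 37/32 = 217.38 → 217.
border pick-up: 55 × 27/23 = 64.57 → 65.

Cast on 70 stitches; work 217 rows; border pick-up 65 stitches.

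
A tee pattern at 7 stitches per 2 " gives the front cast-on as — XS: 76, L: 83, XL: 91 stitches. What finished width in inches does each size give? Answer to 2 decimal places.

7/2 = 3.5 sts per in.
XS: 76 / 3.5 = 21.714 → 21.71 in.
L: 83 / 3.5 = 23.714 → 23.71 in.
XL: 91 / 3.5 = 26.000 → 26.00 in.

XS 21.71 inches; L 23.71 inches; XL 26.00 inches.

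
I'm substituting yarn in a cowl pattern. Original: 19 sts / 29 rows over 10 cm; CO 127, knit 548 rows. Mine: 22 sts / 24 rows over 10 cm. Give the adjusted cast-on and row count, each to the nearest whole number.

Stitches: 127 × 22/19 = 147.05 → 147.
Rows: 548 × 24/29 = 453.52 → 454.

Cast on 147 stitches; work 454 rows.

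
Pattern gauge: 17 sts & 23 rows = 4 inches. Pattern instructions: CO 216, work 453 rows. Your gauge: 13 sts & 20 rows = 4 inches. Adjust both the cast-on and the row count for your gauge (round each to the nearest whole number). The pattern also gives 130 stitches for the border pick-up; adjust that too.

Stitches: 216 × 13/17 = 165.18 → 165.
Rows: 453 × 20/23 = 393.91 → 394.
border pick-up: 130 × 13/17 = 99.41 → 99.

Cast on 165 stitches; work 394 rows; border pick-up 99 stitches.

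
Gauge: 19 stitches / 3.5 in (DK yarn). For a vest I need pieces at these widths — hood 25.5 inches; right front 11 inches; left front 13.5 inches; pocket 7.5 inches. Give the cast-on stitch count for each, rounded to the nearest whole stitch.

hood 138; right front 60; left front 73; pocket 41.

Rate = 19/3.5 = 5.429 sts per in.
hood: 25.5 × 5.429 = 138.43 → 138.
right front: 11 × 5.429 = 59.71 → 60.
left front: 13.5 × 5.429 = 73.29 → 73.
pocket: 7.5 × 5.429 = 40.71 → 41.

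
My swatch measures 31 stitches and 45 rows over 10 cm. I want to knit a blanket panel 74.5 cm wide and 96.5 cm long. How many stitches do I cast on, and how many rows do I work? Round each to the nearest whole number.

Cast on 231 stitches and work 434 rows.

Stitch gauge = 31/10 = 3.1 sts/cm; 74.5 × 3.1 = 230.95 → 231 sts.
Row gauge = 45/10 = 4.5 rows/cm; 96.5 × 4.5 = 434.25 → 434 rows.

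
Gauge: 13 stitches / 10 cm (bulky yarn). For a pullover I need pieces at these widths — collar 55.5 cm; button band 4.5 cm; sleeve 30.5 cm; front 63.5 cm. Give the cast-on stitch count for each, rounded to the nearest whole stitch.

collar 72; button band 6; sleeve 40; front 83.

Rate = 13/10 = 1.3 sts per cm.
collar: 55.5 × 1.3 = 72.15 → 72.
button band: 4.5 × 1.3 = 5.85 → 6.
sleeve: 30.5 × 1.3 = 39.65 → 40.
front: 63.5 × 1.3 = 82.55 → 83.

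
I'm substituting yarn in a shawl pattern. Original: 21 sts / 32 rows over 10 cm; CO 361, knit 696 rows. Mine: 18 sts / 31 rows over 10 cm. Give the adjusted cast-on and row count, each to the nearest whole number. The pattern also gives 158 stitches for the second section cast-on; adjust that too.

Cast on 309 stitches; work 674 rows; second section cast-on 135 stitches.

Stitches: 361 × 18/21 = 309.43 → 309.
Rows: 696 × 31/32 = 674.25 → 674.
second section cast-on: 158 × 18/21 = 135.43 → 135.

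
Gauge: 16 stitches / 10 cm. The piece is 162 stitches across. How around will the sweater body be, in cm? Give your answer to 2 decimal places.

16 stitches / 10 cm = 1.6 stitches per cm.
162 / 1.6 = 101.250 cm.

101.25 cm.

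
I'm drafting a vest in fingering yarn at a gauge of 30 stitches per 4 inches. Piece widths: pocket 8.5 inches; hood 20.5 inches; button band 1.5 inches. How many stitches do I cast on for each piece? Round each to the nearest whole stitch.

pocket 64; hood 154; button band 11.

Rate = 30/4 = 7.5 sts per in.
pocket: 8.5 × 7.5 = 63.75 → 64.
hood: 20.5 × 7.5 = 153.75 → 154.
button band: 1.5 × 7.5 = 11.25 → 11.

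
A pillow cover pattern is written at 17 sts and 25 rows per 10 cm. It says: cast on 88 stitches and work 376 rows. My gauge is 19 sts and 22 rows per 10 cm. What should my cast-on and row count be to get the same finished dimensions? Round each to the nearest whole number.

Stitches: 88 × 19/17 = 98.35 → 98.
Rows: 376 × 22/25 = 330.88 → 331.

Cast on 98 stitches; work 331 rows.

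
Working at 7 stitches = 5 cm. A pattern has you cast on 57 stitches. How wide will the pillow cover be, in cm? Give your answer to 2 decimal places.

40.71 cm.

7 stitches / 5 cm = 1.4 stitches per cm.
57 / 1.4 = 40.714 cm.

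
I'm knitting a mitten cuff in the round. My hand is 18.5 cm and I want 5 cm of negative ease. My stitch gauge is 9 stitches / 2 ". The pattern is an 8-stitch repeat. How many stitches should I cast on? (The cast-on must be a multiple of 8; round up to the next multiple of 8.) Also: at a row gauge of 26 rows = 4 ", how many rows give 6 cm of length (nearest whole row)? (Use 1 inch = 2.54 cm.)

Cast on 24 stitches; work 15 rows.

Finished = 18.5 − 5 = 13.5 cm.
13.5 cm × 1/2.54 = 5.31 inches.
9/2 = 4.5 sts per in; 5.31 × 4.5 = 23.92 sts.
Next multiple of 8 → 24.
6 cm = 2.36 inches; × 6.5 = 15.35 → 15 rows.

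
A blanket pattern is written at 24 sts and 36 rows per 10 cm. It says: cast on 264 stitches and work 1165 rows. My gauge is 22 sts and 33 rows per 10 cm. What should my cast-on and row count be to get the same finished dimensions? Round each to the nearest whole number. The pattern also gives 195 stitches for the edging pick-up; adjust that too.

Cast on 242 stitches; work 1068 rows; edging pick-up 179 stitches.

Stitches: 264 × 22/24 = 242.00 → 242.
Rows: 1165 × 33/36 = 1067.92 → 1068.
edging pick-up: 195 × 22/24 = 178.75 → 179.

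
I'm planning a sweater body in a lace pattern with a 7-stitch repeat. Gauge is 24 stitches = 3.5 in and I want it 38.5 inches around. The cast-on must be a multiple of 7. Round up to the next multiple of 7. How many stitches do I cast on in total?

24 / 3.5 = 6.857 sts per inch.
38.5 × 6.857 = 264.00 sts.
Next multiple of 7: 266.

266 stitches.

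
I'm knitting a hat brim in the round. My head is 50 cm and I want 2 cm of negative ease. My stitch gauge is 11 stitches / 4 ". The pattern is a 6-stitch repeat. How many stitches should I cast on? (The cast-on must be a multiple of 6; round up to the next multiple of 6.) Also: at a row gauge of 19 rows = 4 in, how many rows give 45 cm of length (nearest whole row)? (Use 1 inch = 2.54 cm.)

Cast on 54 stitches; work 84 rows.

Finished = 50 − 2 = 48 cm.
48 cm × 1/2.54 = 18.90 inches.
11/4 = 2.75 sts per in; 18.90 × 2.75 = 51.97 sts.
Next multiple of 6 → 54.
45 cm = 17.72 inches; × 4.75 = 84.15 → 84 rows.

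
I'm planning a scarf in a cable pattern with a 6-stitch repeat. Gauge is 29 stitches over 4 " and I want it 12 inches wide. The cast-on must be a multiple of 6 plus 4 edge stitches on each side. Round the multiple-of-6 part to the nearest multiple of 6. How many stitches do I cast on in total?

29 / 4 = 7.25 sts per inch.
12 × 7.25 = 87.00 sts.
Less 8 edge sts → 79.00 for the repeat.
Nearest multiple of 6: 78.
Add back 8 edge sts → 86.

CO 86 sts.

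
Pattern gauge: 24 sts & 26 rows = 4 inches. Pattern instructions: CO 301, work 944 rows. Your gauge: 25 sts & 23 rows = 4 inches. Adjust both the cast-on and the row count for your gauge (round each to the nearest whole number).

Stitches: 301 × 25/24 = 313.54 → 314.
Rows: 944 × 23/26 = 835.08 → 835.

Cast on 314 stitches; work 835 rows.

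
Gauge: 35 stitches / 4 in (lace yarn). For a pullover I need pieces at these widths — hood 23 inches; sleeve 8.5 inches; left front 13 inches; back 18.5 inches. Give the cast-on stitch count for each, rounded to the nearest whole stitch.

hood 201; sleeve 74; left front 114; back 162.

Rate = 35/4 = 8.75 sts per in.
hood: 23 × 8.75 = 201.25 → 201.
sleeve: 8.5 × 8.75 = 74.38 → 74.
left front: 13 × 8.75 = 113.75 → 114.
back: 18.5 × 8.75 = 161.88 → 162.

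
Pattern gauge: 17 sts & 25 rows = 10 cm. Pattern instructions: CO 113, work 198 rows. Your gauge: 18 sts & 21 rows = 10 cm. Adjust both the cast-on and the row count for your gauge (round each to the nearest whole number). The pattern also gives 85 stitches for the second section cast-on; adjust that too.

Stitches: 113 × 18/17 = 119.65 → 120.
Rows: 198 × 21/25 = 166.32 → 166.
second section cast-on: 85 × 18/17 = 90.00 → 90.

Cast on 120 stitches; work 166 rows; second section cast-on 90 stitches.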